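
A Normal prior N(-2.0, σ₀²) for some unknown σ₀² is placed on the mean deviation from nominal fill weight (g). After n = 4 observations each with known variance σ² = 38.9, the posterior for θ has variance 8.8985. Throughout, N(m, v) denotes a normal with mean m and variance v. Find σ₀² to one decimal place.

For the Normal–Normal model with known σ², precisions add: τ_n = τ₀ + n/σ².
So 1/σ₀² = 1/8.8985 − 4/38.9 = 0.112378 − 0.102828 = 0.009550.
Hence σ₀² = 1/0.009550 ≈ 104.7.

σ₀² = 104.7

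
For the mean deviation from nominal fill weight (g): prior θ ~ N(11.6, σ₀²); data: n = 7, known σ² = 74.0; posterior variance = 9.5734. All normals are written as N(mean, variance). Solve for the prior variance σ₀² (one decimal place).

σ₀² = 101.4

Posterior precision equals prior precision plus data precision: 1/σ_n² = 1/σ₀² + n/σ².
So 1/σ₀² = 1/9.5734 − 7/74.0 = 0.104456 − 0.094595 = 0.009861.
Hence σ₀² = 1/0.009861 ≈ 101.4.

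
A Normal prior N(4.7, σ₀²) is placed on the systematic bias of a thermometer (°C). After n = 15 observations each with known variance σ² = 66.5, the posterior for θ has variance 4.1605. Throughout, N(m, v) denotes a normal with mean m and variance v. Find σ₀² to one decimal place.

σ₀² = 67.6

Posterior precision equals prior precision plus data precision: 1/σ_n² = 1/σ₀² + n/σ².
So 1/σ₀² = 1/4.1605 − 15/66.5 = 0.240356 − 0.225564 = 0.014792.
Hence σ₀² = 1/0.014792 ≈ 67.6.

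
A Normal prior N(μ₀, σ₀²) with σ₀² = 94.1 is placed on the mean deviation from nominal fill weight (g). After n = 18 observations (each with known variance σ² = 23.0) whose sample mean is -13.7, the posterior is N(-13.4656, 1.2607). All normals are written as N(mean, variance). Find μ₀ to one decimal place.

With known observation variance, the Normal–Normal posterior has precision τ_n = τ₀ + n/σ² and mean μ_n = (τ₀μ₀ + (n/σ²)x̄)/τ_n.
Here τ₀ = 1/94.1 = 0.010627 and τ_data = 18/23.0 = 0.782609, so τ_n = 0.793236.
Rearranging for μ₀: μ₀ = (μ_n·τ_n − τ_data·x̄)/τ₀ = (-13.4656·0.793236 − 0.782609·-13.7) / 0.010627 = 0.040345/0.010627 ≈ 3.8.

μ₀ = 3.8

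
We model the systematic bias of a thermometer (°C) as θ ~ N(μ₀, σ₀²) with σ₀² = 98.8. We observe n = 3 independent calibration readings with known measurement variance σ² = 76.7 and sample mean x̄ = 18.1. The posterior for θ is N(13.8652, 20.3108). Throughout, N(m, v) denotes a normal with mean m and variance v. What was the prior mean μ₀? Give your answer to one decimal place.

The posterior mean is a precision-weighted average: μ_n = (τ₀μ₀ + τ_data·x̄)/(τ₀+τ_data), with τ₀=1/σ₀² and τ_data=n/σ².
Here τ₀ = 1/98.8 = 0.010121 and τ_data = 3/76.7 = 0.039113, so τ_n = 0.049234.
Rearranging for μ₀: μ₀ = (μ_n·τ_n − τ_data·x̄)/τ₀ = (13.8652·0.049234 − 0.039113·18.1) / 0.010121 = -0.025306/0.010121 ≈ -2.5.

μ₀ = -2.5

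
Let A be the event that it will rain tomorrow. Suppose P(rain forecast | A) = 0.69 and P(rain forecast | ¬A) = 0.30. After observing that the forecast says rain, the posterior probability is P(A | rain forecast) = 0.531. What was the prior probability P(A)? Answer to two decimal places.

Bayes' rule in odds form gives O(A|E) = O(A)·[P(E|A)/P(E|¬A)], hence O(A) = O(A|E)/LR.
Posterior odds = 0.531/(1−0.531) = 1.1322. LR = 0.69/0.30 = 2.3000.
Prior odds = 1.1322/2.3000 = 0.4923, so P(A) = 0.4923/(1+0.4923) ≈ 0.33.

P(A) = 0.33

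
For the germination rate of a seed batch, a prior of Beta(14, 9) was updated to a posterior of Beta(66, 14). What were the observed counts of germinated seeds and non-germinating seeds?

52 germinated seeds and 5 non-germinating seeds

Under Beta–binomial conjugacy the posterior parameters are (a+s, b+f).
So s = 66 − 14 = 52 and f = 14 − 9 = 5.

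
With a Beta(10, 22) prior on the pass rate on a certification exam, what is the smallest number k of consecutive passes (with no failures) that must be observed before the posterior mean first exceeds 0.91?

k = 213

After k passes and 0 failures the posterior is Beta(10+k, 22), with mean (10+k)/(10+22+k).
Set (10+k)/(32+k) > 0.91 and solve: k > (0.91·32 − 10)/(1 − 0.91) = 212.444.
The smallest integer exceeding 212.444 is 213, and checking k=213: (223)/(245) = 0.9102 > 0.91.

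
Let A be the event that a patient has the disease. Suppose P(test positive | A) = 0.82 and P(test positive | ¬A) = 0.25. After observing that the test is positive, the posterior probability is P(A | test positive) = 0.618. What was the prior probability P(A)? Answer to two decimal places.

Bayes' rule in odds form gives O(A|E) = O(A)·[P(E|A)/P(E|¬A)], hence O(A) = O(A|E)/LR.
Posterior odds = 0.618/(1−0.618) = 1.6178. LR = 0.82/0.25 = 3.2800.
Prior odds = 1.6178/3.2800 = 0.4932, so P(A) = 0.4932/(1+0.4932) ≈ 0.33.

P(A) = 0.33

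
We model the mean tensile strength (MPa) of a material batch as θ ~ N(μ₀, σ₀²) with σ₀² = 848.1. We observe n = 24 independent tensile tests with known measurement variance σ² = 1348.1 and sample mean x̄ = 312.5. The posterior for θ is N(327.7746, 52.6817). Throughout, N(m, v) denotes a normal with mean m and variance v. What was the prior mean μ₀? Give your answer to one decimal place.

μ₀ = 558.4

The posterior mean is a precision-weighted average: μ_n = (τ₀μ₀ + τ_data·x̄)/(τ₀+τ_data), with τ₀=1/σ₀² and τ_data=n/σ².
Here τ₀ = 1/848.1 = 0.001179 and τ_data = 24/1348.1 = 0.017803, so τ_n = 0.018982.
Rearranging for μ₀: μ₀ = (μ_n·τ_n − τ_data·x̄)/τ₀ = (327.7746·0.018982 − 0.017803·312.5) / 0.001179 = 0.658380/0.001179 ≈ 558.4.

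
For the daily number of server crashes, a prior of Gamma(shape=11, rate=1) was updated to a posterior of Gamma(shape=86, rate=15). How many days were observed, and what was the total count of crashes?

n = 14 days with total 75 crashes

Gamma–Poisson conjugacy: posterior shape = α + Σxᵢ, posterior rate = β + n.
Matching: Σxᵢ = 86 − 11 = 75 and n = 15 − 1 = 14.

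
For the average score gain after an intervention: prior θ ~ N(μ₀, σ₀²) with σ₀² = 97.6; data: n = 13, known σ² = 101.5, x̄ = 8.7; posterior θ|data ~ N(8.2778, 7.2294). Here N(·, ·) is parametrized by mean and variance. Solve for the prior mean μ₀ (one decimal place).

With known observation variance, the Normal–Normal posterior has precision τ_n = τ₀ + n/σ² and mean μ_n = (τ₀μ₀ + (n/σ²)x̄)/τ_n.
Here τ₀ = 1/97.6 = 0.010246 and τ_data = 13/101.5 = 0.128079, so τ_n = 0.138325.
Rearranging for μ₀: μ₀ = (μ_n·τ_n − τ_data·x̄)/τ₀ = (8.2778·0.138325 − 0.128079·8.7) / 0.010246 = 0.030739/0.010246 ≈ 3.0.

μ₀ = 3.0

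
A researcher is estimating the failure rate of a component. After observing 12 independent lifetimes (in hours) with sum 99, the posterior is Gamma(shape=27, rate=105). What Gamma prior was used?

For an exponential likelihood with a Gamma(α, β) prior on the rate, n observations with total T give posterior Gamma(α+n, β+T).
So α = 27 − 12 = 15 and β = 105 − 99 = 6.

Gamma(shape=15, rate=6)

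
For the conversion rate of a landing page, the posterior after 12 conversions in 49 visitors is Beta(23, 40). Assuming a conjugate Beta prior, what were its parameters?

Beta is conjugate to the binomial likelihood: posterior = Beta(α+s, β+f).
Subtract the data counts: 23−12=11, 40−37=3.

Beta(11, 3)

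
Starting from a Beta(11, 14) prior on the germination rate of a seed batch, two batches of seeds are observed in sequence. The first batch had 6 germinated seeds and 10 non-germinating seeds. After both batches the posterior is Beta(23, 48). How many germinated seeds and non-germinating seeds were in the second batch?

Sequential conjugate updates are equivalent to a single update on the pooled data, so total successes = posterior α − prior α and total failures = posterior β − prior β.
Total across both batches: 23−11=12 germinated seeds, 48−14=34 non-germinating seeds.
Subtract the first batch: 12−6=6 germinated seeds and 34−10=24 non-germinating seeds.

6 germinated seeds and 24 non-germinating seeds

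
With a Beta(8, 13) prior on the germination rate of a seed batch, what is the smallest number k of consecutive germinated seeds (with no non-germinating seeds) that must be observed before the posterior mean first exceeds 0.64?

After k germinated seeds and 0 non-germinating seeds the posterior is Beta(8+k, 13), with mean (8+k)/(8+13+k).
Set (8+k)/(21+k) > 0.64 and solve: k > (0.64·21 − 8)/(1 − 0.64) = 15.111.
The smallest integer exceeding 15.111 is 16.

k = 16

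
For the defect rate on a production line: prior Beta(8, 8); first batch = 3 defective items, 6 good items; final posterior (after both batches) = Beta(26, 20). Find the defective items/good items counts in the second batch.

15 defective items and 6 good items

Because Beta–binomial updating is additive in the counts, the combined data contributed (α_post−α_prior, β_post−β_prior) successes and failures.
Total across both batches: 26−8=18 defective items, 20−8=12 good items.
Subtract the first batch: 18−3=15 defective items and 12−6=6 good items.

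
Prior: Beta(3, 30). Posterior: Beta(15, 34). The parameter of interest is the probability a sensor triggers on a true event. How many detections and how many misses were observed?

Beta is conjugate to the binomial likelihood: posterior = Beta(α+s, β+f).
So s = 15 − 3 = 12 and f = 34 − 30 = 4.

12 detections and 4 misses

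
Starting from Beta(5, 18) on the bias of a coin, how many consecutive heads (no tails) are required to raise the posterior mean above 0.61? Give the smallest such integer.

k = 24

After k heads and 0 tails the posterior is Beta(5+k, 18), with mean (5+k)/(5+18+k).
Set (5+k)/(23+k) > 0.61 and solve: k > (0.61·23 − 5)/(1 − 0.61) = 23.154.
The smallest integer exceeding 23.154 is 24, and checking k=24: (29)/(47) = 0.6170 > 0.61.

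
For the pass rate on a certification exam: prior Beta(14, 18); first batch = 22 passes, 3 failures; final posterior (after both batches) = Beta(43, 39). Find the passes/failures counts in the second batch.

7 passes and 18 failures

Because Beta–binomial updating is additive in the counts, the combined data contributed (α_post−α_prior, β_post−β_prior) successes and failures.
Total across both batches: 43−14=29 passes, 39−18=21 failures.
Subtract the first batch: 29−22=7 passes and 21−3=18 failures.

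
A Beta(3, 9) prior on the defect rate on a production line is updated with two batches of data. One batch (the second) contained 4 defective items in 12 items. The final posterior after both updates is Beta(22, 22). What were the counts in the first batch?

15 defective items and 5 good items

Because Beta–binomial updating is additive in the counts, the combined data contributed (α_post−α_prior, β_post−β_prior) successes and failures.
Total across both batches: 22−3=19 defective items, 22−9=13 good items.
Subtract the second batch: 19−4=15 defective items and 13−8=5 good items.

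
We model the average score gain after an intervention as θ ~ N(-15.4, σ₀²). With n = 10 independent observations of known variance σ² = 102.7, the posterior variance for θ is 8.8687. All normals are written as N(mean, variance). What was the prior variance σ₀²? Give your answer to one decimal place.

For the Normal–Normal model with known σ², precisions add: τ_n = τ₀ + n/σ².
So 1/σ₀² = 1/8.8687 − 10/102.7 = 0.112756 − 0.097371 = 0.015385.
Hence σ₀² = 1/0.015385 ≈ 65.0.

σ₀² = 65.0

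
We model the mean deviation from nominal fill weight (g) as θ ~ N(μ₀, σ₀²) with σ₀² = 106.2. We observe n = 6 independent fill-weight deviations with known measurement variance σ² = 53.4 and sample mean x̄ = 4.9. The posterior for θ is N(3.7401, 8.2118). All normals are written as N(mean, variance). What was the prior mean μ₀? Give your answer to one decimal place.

μ₀ = -10.1

With known observation variance, the Normal–Normal posterior has precision τ_n = τ₀ + n/σ² and mean μ_n = (τ₀μ₀ + (n/σ²)x̄)/τ_n.
Here τ₀ = 1/106.2 = 0.009416 and τ_data = 6/53.4 = 0.112360, so τ_n = 0.121776.
Rearranging for μ₀: μ₀ = (μ_n·τ_n − τ_data·x̄)/τ₀ = (3.7401·0.121776 − 0.112360·4.9) / 0.009416 = -0.095110/0.009416 ≈ -10.1.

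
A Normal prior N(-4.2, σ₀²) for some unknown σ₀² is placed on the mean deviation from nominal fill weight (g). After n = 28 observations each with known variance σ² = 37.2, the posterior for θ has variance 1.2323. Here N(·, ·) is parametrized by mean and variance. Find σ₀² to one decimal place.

For the Normal–Normal model with known σ², precisions add: τ_n = τ₀ + n/σ².
So 1/σ₀² = 1/1.2323 − 28/37.2 = 0.811491 − 0.752688 = 0.058803.
Hence σ₀² = 1/0.058803 ≈ 17.0.

σ₀² = 17.0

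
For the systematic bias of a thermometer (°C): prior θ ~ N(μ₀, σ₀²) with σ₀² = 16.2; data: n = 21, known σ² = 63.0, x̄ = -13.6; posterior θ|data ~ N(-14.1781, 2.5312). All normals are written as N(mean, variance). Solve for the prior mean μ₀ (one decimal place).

The posterior mean is a precision-weighted average: μ_n = (τ₀μ₀ + τ_data·x̄)/(τ₀+τ_data), with τ₀=1/σ₀² and τ_data=n/σ².
Here τ₀ = 1/16.2 = 0.061728 and τ_data = 21/63.0 = 0.333333, so τ_n = 0.395061.
Rearranging for μ₀: μ₀ = (μ_n·τ_n − τ_data·x̄)/τ₀ = (-14.1781·0.395061 − 0.333333·-13.6) / 0.061728 = -1.067886/0.061728 ≈ -17.3.

μ₀ = -17.3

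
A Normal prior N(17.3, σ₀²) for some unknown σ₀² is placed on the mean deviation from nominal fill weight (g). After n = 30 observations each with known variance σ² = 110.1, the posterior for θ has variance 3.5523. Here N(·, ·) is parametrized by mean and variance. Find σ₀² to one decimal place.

For the Normal–Normal model with known σ², precisions add: τ_n = τ₀ + n/σ².
So 1/σ₀² = 1/3.5523 − 30/110.1 = 0.281508 − 0.272480 = 0.009028.
Hence σ₀² = 1/0.009028 ≈ 110.8.

σ₀² = 110.8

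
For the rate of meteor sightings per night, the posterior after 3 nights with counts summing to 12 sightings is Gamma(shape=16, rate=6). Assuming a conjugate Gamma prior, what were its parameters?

Gamma(shape=4, rate=3)

A Gamma(α, β) prior (rate parametrization) on a Poisson rate with n observations summing to S gives posterior Gamma(α+S, β+n).
So α = 16 − 12 = 4 and β = 6 − 3 = 3.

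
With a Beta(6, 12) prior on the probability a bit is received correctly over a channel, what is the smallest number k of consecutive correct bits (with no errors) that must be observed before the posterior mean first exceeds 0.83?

After k correct bits and 0 errors the posterior is Beta(6+k, 12), with mean (6+k)/(6+12+k).
Set (6+k)/(18+k) > 0.83 and solve: k > (0.83·18 − 6)/(1 − 0.83) = 52.588.
The smallest integer exceeding 52.588 is 53.

k = 53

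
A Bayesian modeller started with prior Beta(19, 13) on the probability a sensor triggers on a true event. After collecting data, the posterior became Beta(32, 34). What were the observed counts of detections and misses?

Beta is conjugate to the binomial likelihood: posterior = Beta(a+s, b+f).
So s = 32 − 19 = 13 and f = 34 − 13 = 21.

13 detections and 21 misses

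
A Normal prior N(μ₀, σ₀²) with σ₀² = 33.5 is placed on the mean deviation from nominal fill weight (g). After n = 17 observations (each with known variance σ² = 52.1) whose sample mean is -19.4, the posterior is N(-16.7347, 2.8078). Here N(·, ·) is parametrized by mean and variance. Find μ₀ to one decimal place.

μ₀ = 12.4

The posterior mean is a precision-weighted average: μ_n = (τ₀μ₀ + τ_data·x̄)/(τ₀+τ_data), with τ₀=1/σ₀² and τ_data=n/σ².
Here τ₀ = 1/33.5 = 0.029851 and τ_data = 17/52.1 = 0.326296, so τ_n = 0.356147.
Rearranging for μ₀: μ₀ = (μ_n·τ_n − τ_data·x̄)/τ₀ = (-16.7347·0.356147 − 0.326296·-19.4) / 0.029851 = 0.370129/0.029851 ≈ 12.4.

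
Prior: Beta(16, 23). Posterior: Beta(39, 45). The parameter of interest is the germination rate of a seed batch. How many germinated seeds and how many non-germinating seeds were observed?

23 germinated seeds and 22 non-germinating seeds

A Beta(a, b) prior with s successes and f failures in binomial data gives a Beta(a+s, b+f) posterior.
Match parameters: s=39−16=23, f=45−23=22.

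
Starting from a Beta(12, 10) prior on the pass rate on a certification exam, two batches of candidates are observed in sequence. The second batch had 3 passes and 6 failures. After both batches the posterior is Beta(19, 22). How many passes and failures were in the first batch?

Because Beta–binomial updating is additive in the counts, the combined data contributed (α_post−α_prior, β_post−β_prior) successes and failures.
Total across both batches: 19−12=7 passes, 22−10=12 failures.
Subtract the second batch: 7−3=4 passes and 12−6=6 failures.

4 passes and 6 failures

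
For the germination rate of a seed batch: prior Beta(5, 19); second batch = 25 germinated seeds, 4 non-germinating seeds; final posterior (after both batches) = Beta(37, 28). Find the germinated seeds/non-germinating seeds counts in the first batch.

7 germinated seeds and 5 non-germinating seeds

Because Beta–binomial updating is additive in the counts, the combined data contributed (α_post−α_prior, β_post−β_prior) successes and failures.
Total across both batches: 37−5=32 germinated seeds, 28−19=9 non-germinating seeds.
Subtract the second batch: 32−25=7 germinated seeds and 9−4=5 non-germinating seeds.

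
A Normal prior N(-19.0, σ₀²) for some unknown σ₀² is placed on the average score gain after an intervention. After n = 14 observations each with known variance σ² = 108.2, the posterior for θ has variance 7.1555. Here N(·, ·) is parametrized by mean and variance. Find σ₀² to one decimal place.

σ₀² = 96.5

Posterior precision equals prior precision plus data precision: 1/σ_n² = 1/σ₀² + n/σ².
So 1/σ₀² = 1/7.1555 − 14/108.2 = 0.139753 − 0.129390 = 0.010363.
Hence σ₀² = 1/0.010363 ≈ 96.5.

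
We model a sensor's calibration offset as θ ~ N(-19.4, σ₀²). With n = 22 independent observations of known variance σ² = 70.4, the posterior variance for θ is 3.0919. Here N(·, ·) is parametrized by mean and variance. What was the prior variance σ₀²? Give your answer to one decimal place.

Posterior precision equals prior precision plus data precision: 1/σ_n² = 1/σ₀² + n/σ².
So 1/σ₀² = 1/3.0919 − 22/70.4 = 0.323426 − 0.312500 = 0.010926.
Hence σ₀² = 1/0.010926 ≈ 91.5.

σ₀² = 91.5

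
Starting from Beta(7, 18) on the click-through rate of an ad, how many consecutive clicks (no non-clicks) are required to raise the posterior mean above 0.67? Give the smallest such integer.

After k clicks and 0 non-clicks the posterior is Beta(7+k, 18), with mean (7+k)/(7+18+k).
Set (7+k)/(25+k) > 0.67 and solve: k > (0.67·25 − 7)/(1 − 0.67) = 29.545.
The smallest integer exceeding 29.545 is 30.

k = 30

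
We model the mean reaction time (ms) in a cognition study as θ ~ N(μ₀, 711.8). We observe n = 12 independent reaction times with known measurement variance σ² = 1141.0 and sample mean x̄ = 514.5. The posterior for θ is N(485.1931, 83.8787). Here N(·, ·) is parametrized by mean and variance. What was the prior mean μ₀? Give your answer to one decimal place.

With known observation variance, the Normal–Normal posterior has precision τ_n = τ₀ + n/σ² and mean μ_n = (τ₀μ₀ + (n/σ²)x̄)/τ_n.
Here τ₀ = 1/711.8 = 0.001405 and τ_data = 12/1141.0 = 0.010517, so τ_n = 0.011922.
Rearranging for μ₀: μ₀ = (μ_n·τ_n − τ_data·x̄)/τ₀ = (485.1931·0.011922 − 0.010517·514.5) / 0.001405 = 0.373476/0.001405 ≈ 265.8.

μ₀ = 265.8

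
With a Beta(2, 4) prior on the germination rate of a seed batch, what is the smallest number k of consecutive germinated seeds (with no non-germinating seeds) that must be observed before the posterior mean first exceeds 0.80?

k = 15

After k germinated seeds and 0 non-germinating seeds the posterior is Beta(2+k, 4), with mean (2+k)/(2+4+k).
Set (2+k)/(6+k) > 0.80 and solve: k > (0.80·6 − 2)/(1 − 0.80) = 14.000.
The smallest integer exceeding 14.000 is 15.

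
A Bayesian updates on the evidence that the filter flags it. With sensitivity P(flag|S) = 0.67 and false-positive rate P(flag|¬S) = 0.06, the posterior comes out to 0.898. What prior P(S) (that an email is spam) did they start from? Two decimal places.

P(S) = 0.44

Bayes' rule in odds form gives O(S|E) = O(S)·[P(E|S)/P(E|¬S)], hence O(S) = O(S|E)/LR.
Posterior odds = 0.898/(1−0.898) = 8.8039. LR = 0.67/0.06 = 11.1667.
Prior odds = 8.8039/11.1667 = 0.7884, so P(S) = 0.7884/(1+0.7884) ≈ 0.44.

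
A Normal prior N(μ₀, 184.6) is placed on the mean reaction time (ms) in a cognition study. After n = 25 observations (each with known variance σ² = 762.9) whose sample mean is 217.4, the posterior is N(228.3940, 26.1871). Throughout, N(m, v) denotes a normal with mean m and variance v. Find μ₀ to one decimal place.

μ₀ = 294.9

The posterior mean is a precision-weighted average: μ_n = (τ₀μ₀ + τ_data·x̄)/(τ₀+τ_data), with τ₀=1/σ₀² and τ_data=n/σ².
Here τ₀ = 1/184.6 = 0.005417 and τ_data = 25/762.9 = 0.032770, so τ_n = 0.038187.
Rearranging for μ₀: μ₀ = (μ_n·τ_n − τ_data·x̄)/τ₀ = (228.3940·0.038187 − 0.032770·217.4) / 0.005417 = 1.597484/0.005417 ≈ 294.9.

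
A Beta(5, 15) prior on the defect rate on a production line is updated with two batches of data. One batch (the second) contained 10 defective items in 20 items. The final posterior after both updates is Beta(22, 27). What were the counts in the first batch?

Sequential conjugate updates are equivalent to a single update on the pooled data, so total successes = posterior α − prior α and total failures = posterior β − prior β.
Total across both batches: 22−5=17 defective items, 27−15=12 good items.
Subtract the second batch: 17−10=7 defective items and 12−10=2 good items.

7 defective items and 2 good items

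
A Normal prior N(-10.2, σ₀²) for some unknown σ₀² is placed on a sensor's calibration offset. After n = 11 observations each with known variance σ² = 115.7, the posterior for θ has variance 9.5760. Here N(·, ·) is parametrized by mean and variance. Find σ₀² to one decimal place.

For the Normal–Normal model with known σ², precisions add: τ_n = τ₀ + n/σ².
So 1/σ₀² = 1/9.5760 − 11/115.7 = 0.104428 − 0.095073 = 0.009355.
Hence σ₀² = 1/0.009355 ≈ 106.9.

σ₀² = 106.9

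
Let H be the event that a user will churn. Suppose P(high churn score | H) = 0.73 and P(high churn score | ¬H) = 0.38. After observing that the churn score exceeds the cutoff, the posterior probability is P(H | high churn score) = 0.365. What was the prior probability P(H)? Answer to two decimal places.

P(H) = 0.23

In odds form, posterior odds = prior odds × likelihood ratio, so prior odds = posterior odds ÷ LR.
Posterior odds = 0.365/(1−0.365) = 0.5748. LR = 0.73/0.38 = 1.9211.
Prior odds = 0.5748/1.9211 = 0.2992, so P(H) = 0.2992/(1+0.2992) ≈ 0.23.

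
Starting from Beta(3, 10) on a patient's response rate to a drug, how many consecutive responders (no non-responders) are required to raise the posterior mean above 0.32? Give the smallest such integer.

After k responders and 0 non-responders the posterior is Beta(3+k, 10), with mean (3+k)/(3+10+k).
Set (3+k)/(13+k) > 0.32 and solve: k > (0.32·13 − 3)/(1 − 0.32) = 1.706.
The smallest integer exceeding 1.706 is 2, and checking k=2: (5)/(15) = 0.3333 > 0.32.

k = 2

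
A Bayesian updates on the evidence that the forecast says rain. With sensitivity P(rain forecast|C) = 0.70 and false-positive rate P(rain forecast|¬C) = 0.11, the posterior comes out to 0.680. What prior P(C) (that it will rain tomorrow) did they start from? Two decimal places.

Bayes' rule in odds form gives O(C|E) = O(C)·[P(E|C)/P(E|¬C)], hence O(C) = O(C|E)/LR.
Posterior odds = 0.680/(1−0.680) = 2.1250. LR = 0.70/0.11 = 6.3636.
Prior odds = 2.1250/6.3636 = 0.3339, so P(C) = 0.3339/(1+0.3339) ≈ 0.25.

P(C) = 0.25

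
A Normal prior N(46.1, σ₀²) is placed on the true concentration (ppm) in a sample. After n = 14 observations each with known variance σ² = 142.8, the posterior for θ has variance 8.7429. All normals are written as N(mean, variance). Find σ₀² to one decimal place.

For the Normal–Normal model with known σ², precisions add: τ_n = τ₀ + n/σ².
So 1/σ₀² = 1/8.7429 − 14/142.8 = 0.114379 − 0.098039 = 0.016340.
Hence σ₀² = 1/0.016340 ≈ 61.2.

σ₀² = 61.2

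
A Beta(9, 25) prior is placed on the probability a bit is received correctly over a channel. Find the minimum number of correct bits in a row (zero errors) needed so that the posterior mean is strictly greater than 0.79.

After k correct bits and 0 errors the posterior is Beta(9+k, 25), with mean (9+k)/(9+25+k).
Set (9+k)/(34+k) > 0.79 and solve: k > (0.79·34 − 9)/(1 − 0.79) = 85.048.
The smallest integer exceeding 85.048 is 86, and checking k=86: (95)/(120) = 0.7917 > 0.79.

k = 86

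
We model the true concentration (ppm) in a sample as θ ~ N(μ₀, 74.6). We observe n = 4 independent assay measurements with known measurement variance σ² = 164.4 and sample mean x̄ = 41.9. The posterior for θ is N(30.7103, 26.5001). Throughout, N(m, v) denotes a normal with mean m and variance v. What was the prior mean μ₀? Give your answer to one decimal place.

μ₀ = 10.4

The posterior mean is a precision-weighted average: μ_n = (τ₀μ₀ + τ_data·x̄)/(τ₀+τ_data), with τ₀=1/σ₀² and τ_data=n/σ².
Here τ₀ = 1/74.6 = 0.013405 and τ_data = 4/164.4 = 0.024331, so τ_n = 0.037736.
Rearranging for μ₀: μ₀ = (μ_n·τ_n − τ_data·x̄)/τ₀ = (30.7103·0.037736 − 0.024331·41.9) / 0.013405 = 0.139415/0.013405 ≈ 10.4.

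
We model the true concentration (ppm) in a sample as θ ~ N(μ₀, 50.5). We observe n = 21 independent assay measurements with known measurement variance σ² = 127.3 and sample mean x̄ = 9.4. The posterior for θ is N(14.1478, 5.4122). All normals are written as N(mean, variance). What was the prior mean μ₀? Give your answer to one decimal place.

With known observation variance, the Normal–Normal posterior has precision τ_n = τ₀ + n/σ² and mean μ_n = (τ₀μ₀ + (n/σ²)x̄)/τ_n.
Here τ₀ = 1/50.5 = 0.019802 and τ_data = 21/127.3 = 0.164965, so τ_n = 0.184767.
Rearranging for μ₀: μ₀ = (μ_n·τ_n − τ_data·x̄)/τ₀ = (14.1478·0.184767 − 0.164965·9.4) / 0.019802 = 1.063376/0.019802 ≈ 53.7.

μ₀ = 53.7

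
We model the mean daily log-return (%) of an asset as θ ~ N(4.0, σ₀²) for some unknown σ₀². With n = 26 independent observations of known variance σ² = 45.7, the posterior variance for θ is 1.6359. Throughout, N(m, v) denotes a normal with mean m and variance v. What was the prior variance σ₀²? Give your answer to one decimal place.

σ₀² = 23.6

Posterior precision equals prior precision plus data precision: 1/σ_n² = 1/σ₀² + n/σ².
So 1/σ₀² = 1/1.6359 − 26/45.7 = 0.611284 − 0.568928 = 0.042356.
Hence σ₀² = 1/0.042356 ≈ 23.6.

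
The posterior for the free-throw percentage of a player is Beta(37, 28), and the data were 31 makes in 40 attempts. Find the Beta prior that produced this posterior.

Under Beta–binomial conjugacy the posterior parameters are (α+s, β+f).
Subtract the data counts: 37−31=6, 28−9=19.

Beta(6, 19)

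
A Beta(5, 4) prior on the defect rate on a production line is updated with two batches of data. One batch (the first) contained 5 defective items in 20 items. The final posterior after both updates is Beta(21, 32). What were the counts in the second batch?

Because Beta–binomial updating is additive in the counts, the combined data contributed (α_post−α_prior, β_post−β_prior) successes and failures.
Total across both batches: 21−5=16 defective items, 32−4=28 good items.
Subtract the first batch: 16−5=11 defective items and 28−15=13 good items.

11 defective items and 13 good items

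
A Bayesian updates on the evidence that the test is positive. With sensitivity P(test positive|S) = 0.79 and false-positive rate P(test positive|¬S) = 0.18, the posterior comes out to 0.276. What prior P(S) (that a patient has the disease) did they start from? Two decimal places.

In odds form, posterior odds = prior odds × likelihood ratio, so prior odds = posterior odds ÷ LR.
Posterior odds = 0.276/(1−0.276) = 0.3812. LR = 0.79/0.18 = 4.3889.
Prior odds = 0.3812/4.3889 = 0.0869, so P(S) = 0.0869/(1+0.0869) ≈ 0.08.

P(S) = 0.08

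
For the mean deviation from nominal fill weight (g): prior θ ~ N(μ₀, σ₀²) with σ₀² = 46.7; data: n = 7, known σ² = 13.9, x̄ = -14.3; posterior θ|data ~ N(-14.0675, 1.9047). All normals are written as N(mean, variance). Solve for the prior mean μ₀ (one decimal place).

μ₀ = -8.6

The posterior mean is a precision-weighted average: μ_n = (τ₀μ₀ + τ_data·x̄)/(τ₀+τ_data), with τ₀=1/σ₀² and τ_data=n/σ².
Here τ₀ = 1/46.7 = 0.021413 and τ_data = 7/13.9 = 0.503597, so τ_n = 0.525010.
Rearranging for μ₀: μ₀ = (μ_n·τ_n − τ_data·x̄)/τ₀ = (-14.0675·0.525010 − 0.503597·-14.3) / 0.021413 = -0.184141/0.021413 ≈ -8.6.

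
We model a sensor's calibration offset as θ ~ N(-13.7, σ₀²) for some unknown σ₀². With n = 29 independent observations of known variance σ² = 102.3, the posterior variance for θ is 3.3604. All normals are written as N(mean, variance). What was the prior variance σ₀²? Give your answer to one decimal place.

For the Normal–Normal model with known σ², precisions add: τ_n = τ₀ + n/σ².
So 1/σ₀² = 1/3.3604 − 29/102.3 = 0.297584 − 0.283480 = 0.014104.
Hence σ₀² = 1/0.014104 ≈ 70.9.

σ₀² = 70.9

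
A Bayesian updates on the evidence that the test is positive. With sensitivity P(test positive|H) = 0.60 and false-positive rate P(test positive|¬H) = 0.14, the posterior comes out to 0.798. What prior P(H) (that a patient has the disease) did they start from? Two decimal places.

In odds form, posterior odds = prior odds × likelihood ratio, so prior odds = posterior odds ÷ LR.
Posterior odds = 0.798/(1−0.798) = 3.9505. LR = 0.60/0.14 = 4.2857.
Prior odds = 3.9505/4.2857 = 0.9218, so P(H) = 0.9218/(1+0.9218) ≈ 0.48.

P(H) = 0.48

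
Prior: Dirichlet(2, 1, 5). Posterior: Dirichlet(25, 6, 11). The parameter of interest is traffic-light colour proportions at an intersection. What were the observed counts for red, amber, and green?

counts (23, 5, 6)

For a Dirichlet(α) prior with multinomial counts c, the posterior is Dirichlet(α + c) componentwise.
Counts are posterior − prior componentwise: 25−2=23, 6−1=5, 11−5=6.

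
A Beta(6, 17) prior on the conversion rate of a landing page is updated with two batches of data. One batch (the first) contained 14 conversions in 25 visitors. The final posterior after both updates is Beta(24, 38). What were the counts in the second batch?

Because Beta–binomial updating is additive in the counts, the combined data contributed (α_post−α_prior, β_post−β_prior) successes and failures.
Total across both batches: 24−6=18 conversions, 38−17=21 bounces.
Subtract the first batch: 18−14=4 conversions and 21−11=10 bounces.

4 conversions and 10 bounces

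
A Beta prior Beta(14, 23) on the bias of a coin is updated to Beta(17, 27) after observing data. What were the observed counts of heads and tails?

A Beta(a, b) prior with s successes and f failures in binomial data gives a Beta(a+s, b+f) posterior.
Match parameters: s=17−14=3, f=27−23=4.

3 heads and 4 tails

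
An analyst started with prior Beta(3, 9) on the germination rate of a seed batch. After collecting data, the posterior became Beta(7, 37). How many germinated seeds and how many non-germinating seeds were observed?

Beta is conjugate to the binomial likelihood: posterior = Beta(α+s, β+f).
Match parameters: s=7−3=4, f=37−9=28.

4 germinated seeds and 28 non-germinating seeds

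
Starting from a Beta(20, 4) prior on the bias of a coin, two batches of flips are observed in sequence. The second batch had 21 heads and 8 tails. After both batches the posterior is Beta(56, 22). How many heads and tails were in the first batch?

Because Beta–binomial updating is additive in the counts, the combined data contributed (α_post−α_prior, β_post−β_prior) successes and failures.
Total across both batches: 56−20=36 heads, 22−4=18 tails.
Subtract the second batch: 36−21=15 heads and 18−8=10 tails.

15 heads and 10 tails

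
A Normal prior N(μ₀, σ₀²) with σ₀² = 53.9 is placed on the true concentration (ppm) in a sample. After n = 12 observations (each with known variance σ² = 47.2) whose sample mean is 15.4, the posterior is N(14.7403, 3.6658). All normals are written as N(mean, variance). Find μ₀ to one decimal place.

μ₀ = 5.7

The posterior mean is a precision-weighted average: μ_n = (τ₀μ₀ + τ_data·x̄)/(τ₀+τ_data), with τ₀=1/σ₀² and τ_data=n/σ².
Here τ₀ = 1/53.9 = 0.018553 and τ_data = 12/47.2 = 0.254237, so τ_n = 0.272790.
Rearranging for μ₀: μ₀ = (μ_n·τ_n − τ_data·x̄)/τ₀ = (14.7403·0.272790 − 0.254237·15.4) / 0.018553 = 0.105757/0.018553 ≈ 5.7.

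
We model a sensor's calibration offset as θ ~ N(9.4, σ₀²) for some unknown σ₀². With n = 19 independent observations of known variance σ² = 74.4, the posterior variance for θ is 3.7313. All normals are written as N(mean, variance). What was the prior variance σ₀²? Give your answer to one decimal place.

σ₀² = 79.2

Posterior precision equals prior precision plus data precision: 1/σ_n² = 1/σ₀² + n/σ².
So 1/σ₀² = 1/3.7313 − 19/74.4 = 0.268003 − 0.255376 = 0.012627.
Hence σ₀² = 1/0.012627 ≈ 79.2.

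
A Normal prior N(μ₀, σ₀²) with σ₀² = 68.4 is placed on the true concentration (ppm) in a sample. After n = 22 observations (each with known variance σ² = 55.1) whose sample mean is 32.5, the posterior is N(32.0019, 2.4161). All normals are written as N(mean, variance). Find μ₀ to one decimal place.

μ₀ = 18.4

With known observation variance, the Normal–Normal posterior has precision τ_n = τ₀ + n/σ² and mean μ_n = (τ₀μ₀ + (n/σ²)x̄)/τ_n.
Here τ₀ = 1/68.4 = 0.014620 and τ_data = 22/55.1 = 0.399274, so τ_n = 0.413894.
Rearranging for μ₀: μ₀ = (μ_n·τ_n − τ_data·x̄)/τ₀ = (32.0019·0.413894 − 0.399274·32.5) / 0.014620 = 0.268989/0.014620 ≈ 18.4.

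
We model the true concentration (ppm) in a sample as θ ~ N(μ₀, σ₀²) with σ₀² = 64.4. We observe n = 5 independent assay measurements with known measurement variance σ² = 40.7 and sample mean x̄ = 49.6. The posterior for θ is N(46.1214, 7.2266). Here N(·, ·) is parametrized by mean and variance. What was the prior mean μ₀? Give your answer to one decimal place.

With known observation variance, the Normal–Normal posterior has precision τ_n = τ₀ + n/σ² and mean μ_n = (τ₀μ₀ + (n/σ²)x̄)/τ_n.
Here τ₀ = 1/64.4 = 0.015528 and τ_data = 5/40.7 = 0.122850, so τ_n = 0.138378.
Rearranging for μ₀: μ₀ = (μ_n·τ_n − τ_data·x̄)/τ₀ = (46.1214·0.138378 − 0.122850·49.6) / 0.015528 = 0.288827/0.015528 ≈ 18.6.

μ₀ = 18.6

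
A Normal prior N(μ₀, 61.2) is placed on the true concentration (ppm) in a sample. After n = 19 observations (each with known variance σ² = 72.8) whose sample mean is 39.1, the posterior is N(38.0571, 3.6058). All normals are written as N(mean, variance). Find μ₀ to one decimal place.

With known observation variance, the Normal–Normal posterior has precision τ_n = τ₀ + n/σ² and mean μ_n = (τ₀μ₀ + (n/σ²)x̄)/τ_n.
Here τ₀ = 1/61.2 = 0.016340 and τ_data = 19/72.8 = 0.260989, so τ_n = 0.277329.
Rearranging for μ₀: μ₀ = (μ_n·τ_n − τ_data·x̄)/τ₀ = (38.0571·0.277329 − 0.260989·39.1) / 0.016340 = 0.349668/0.016340 ≈ 21.4.

μ₀ = 21.4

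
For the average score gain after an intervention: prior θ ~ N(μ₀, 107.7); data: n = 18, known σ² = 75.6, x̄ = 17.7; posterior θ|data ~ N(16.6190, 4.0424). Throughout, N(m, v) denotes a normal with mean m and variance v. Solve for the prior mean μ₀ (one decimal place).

μ₀ = -11.1

The posterior mean is a precision-weighted average: μ_n = (τ₀μ₀ + τ_data·x̄)/(τ₀+τ_data), with τ₀=1/σ₀² and τ_data=n/σ².
Here τ₀ = 1/107.7 = 0.009285 and τ_data = 18/75.6 = 0.238095, so τ_n = 0.247380.
Rearranging for μ₀: μ₀ = (μ_n·τ_n − τ_data·x̄)/τ₀ = (16.6190·0.247380 − 0.238095·17.7) / 0.009285 = -0.103073/0.009285 ≈ -11.1.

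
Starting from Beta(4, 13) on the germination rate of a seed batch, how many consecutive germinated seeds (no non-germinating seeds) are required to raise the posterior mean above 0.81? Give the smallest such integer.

After k germinated seeds and 0 non-germinating seeds the posterior is Beta(4+k, 13), with mean (4+k)/(4+13+k).
Set (4+k)/(17+k) > 0.81 and solve: k > (0.81·17 − 4)/(1 − 0.81) = 51.421.
The smallest integer exceeding 51.421 is 52, and checking k=52: (56)/(69) = 0.8116 > 0.81.

k = 52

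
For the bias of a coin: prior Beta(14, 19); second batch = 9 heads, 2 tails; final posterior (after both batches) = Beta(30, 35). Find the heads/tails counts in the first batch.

7 heads and 14 tails

Sequential conjugate updates are equivalent to a single update on the pooled data, so total successes = posterior α − prior α and total failures = posterior β − prior β.
Total across both batches: 30−14=16 heads, 35−19=16 tails.
Subtract the second batch: 16−9=7 heads and 16−2=14 tails.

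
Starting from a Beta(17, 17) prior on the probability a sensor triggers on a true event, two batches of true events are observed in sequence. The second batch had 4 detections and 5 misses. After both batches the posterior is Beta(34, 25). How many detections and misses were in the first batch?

Because Beta–binomial updating is additive in the counts, the combined data contributed (α_post−α_prior, β_post−β_prior) successes and failures.
Total across both batches: 34−17=17 detections, 25−17=8 misses.
Subtract the second batch: 17−4=13 detections and 8−5=3 misses.

13 detections and 3 misses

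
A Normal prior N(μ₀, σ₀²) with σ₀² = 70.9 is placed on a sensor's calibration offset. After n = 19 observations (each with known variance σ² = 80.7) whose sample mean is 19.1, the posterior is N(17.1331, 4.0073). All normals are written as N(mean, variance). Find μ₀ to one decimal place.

μ₀ = -15.7

The posterior mean is a precision-weighted average: μ_n = (τ₀μ₀ + τ_data·x̄)/(τ₀+τ_data), with τ₀=1/σ₀² and τ_data=n/σ².
Here τ₀ = 1/70.9 = 0.014104 and τ_data = 19/80.7 = 0.235440, so τ_n = 0.249544.
Rearranging for μ₀: μ₀ = (μ_n·τ_n − τ_data·x̄)/τ₀ = (17.1331·0.249544 − 0.235440·19.1) / 0.014104 = -0.221442/0.014104 ≈ -15.7.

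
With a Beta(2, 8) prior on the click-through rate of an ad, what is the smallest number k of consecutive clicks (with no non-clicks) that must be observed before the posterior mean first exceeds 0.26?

k = 1

After k clicks and 0 non-clicks the posterior is Beta(2+k, 8), with mean (2+k)/(2+8+k).
Set (2+k)/(10+k) > 0.26 and solve: k > (0.26·10 − 2)/(1 − 0.26) = 0.811.
The smallest integer exceeding 0.811 is 1, and checking k=1: (3)/(11) = 0.2727 > 0.26.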